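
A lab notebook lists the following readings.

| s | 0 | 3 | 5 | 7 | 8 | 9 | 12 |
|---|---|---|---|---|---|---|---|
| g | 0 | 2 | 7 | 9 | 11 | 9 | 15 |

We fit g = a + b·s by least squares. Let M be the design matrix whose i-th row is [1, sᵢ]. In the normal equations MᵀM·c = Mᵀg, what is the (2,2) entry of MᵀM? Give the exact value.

Row 2 ↔ basis s, column 2 ↔ basis s, so (MᵀM)_{2,2} = Σᵢ (s)·(s) = (0)·(0) + (3)·(3) + (5)·(5) + (7)·(7) + (8)·(8) + (9)·(9) + (12)·(12) = 372.

372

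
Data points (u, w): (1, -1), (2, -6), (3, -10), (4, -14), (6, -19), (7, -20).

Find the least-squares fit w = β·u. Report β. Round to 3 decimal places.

Forming AᵀA = [[115]] and Aᵀw = [-353]ᵀ gives AᵀA·[β]ᵀ = Aᵀw.
β = (-353)/115 = -3.06957.

β = -3.070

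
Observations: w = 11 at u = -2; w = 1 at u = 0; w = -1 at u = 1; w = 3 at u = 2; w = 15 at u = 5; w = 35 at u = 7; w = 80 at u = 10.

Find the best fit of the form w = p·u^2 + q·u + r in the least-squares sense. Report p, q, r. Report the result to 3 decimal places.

AᵀA·[p, q, r]ᵀ = Aᵀw reads: 13059·p + 1469·q + 183·r = 10145;  1469·p + 183·q + 23·r = 1103;  183·p + 23·q + 7·r = 144.
(Σu^2·u^2 = 13059, Σu^2·u = 1469, Σu^2 = 183, Σu·u = 183, Σu = 23, Σ1 = 7, Σu^2·w = 10145, Σu·w = 1103, Σw = 144.)
Inverting the 3×3 Gram matrix, [p, q, r]ᵀ = [486165/476098, -1135439/476098, 407501/238049]ᵀ.

p = 1.021, q = -2.385, r = 1.712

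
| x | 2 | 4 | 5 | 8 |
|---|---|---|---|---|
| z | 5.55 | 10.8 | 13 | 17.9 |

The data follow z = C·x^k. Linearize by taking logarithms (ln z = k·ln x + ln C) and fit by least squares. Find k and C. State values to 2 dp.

k = 0.85, C = 3.18

With ln zᵢ as the transformed response and ln xᵢ as the regressor:
Sums: Σln x = 5.7683, Σ(ln x)² = 9.3166, Σln z = 9.5431, Σln x·ln z = 14.6136.
Normal system: [[9.3166, 5.7683]; [5.7683, 4]]·[k, ln C]ᵀ = [14.6136, 9.5431]ᵀ.
Δ = 9.3166·4 − (5.7683)² = 3.9930; k = (14.6136·4 − 5.7683·9.5431)/3.9930 = 0.85315, ln C = (9.3166·9.5431 − 5.7683·14.6136)/3.9930 = 1.15546, so C = exp(1.15546) = 3.17549.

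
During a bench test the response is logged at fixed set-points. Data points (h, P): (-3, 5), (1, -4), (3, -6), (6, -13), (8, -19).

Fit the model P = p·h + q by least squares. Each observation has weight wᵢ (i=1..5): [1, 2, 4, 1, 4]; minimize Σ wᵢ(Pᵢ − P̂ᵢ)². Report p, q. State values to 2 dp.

Normal-equation sums: Σwᵢ·h·h = 339, Σwᵢ·h = 49, Σwᵢ·1 = 12.
Right-hand side: Σwᵢ·h·P = -781, Σwᵢ·P = -116.
Δ = 339·12 − 49² = 1667.
p = ((-781)·12 − 49·(-116))/1667 = -3688/1667; q = (339·(-116) − 49·(-781))/1667 = -1055/1667.

p = -2.21, q = -0.63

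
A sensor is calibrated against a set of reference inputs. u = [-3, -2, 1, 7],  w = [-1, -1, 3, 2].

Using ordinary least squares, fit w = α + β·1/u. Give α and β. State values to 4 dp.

α = 0.5284, β = 2.8631

Sums needed: Σ1 = 4, Σ1/u = 13/42, Σ1/u·1/u = 2437/1764.
And Σw = 3, Σ1/u·w = 173/42.
MᵀM·[α, β]ᵀ = Mᵀw becomes [[4, 13/42]; [13/42, 2437/1764]]·[α, β]ᵀ = [3, 173/42]ᵀ.
Eliminating β: (2437/1764)·(row 1) − (13/42)·(row 2) gives (3193/588)·α = (2437/1764)·3 − (13/42)·(173/42) = 2531/882, so α = 5062/9579.
Then β = ((173/42) − (13/42)·(5062/9579))/(2437/1764) = 9142/3193.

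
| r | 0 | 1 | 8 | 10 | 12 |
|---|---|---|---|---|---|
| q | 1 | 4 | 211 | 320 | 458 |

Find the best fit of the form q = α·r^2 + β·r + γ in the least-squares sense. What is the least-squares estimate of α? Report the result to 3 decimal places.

From the data, Σr^2·r^2 = 34833, Σr^2·r = 3241, Σr^2 = 309, Σr·r = 309, Σr = 31, Σ1 = 5.
Right-hand side: Σr^2·q = 111460, Σr·q = 10388, Σq = 994.
Inverting the 3×3 Gram matrix, [α, β, γ]ᵀ = [305453/102379, 237889/102379, 1038/102379]ᵀ.

α = 2.984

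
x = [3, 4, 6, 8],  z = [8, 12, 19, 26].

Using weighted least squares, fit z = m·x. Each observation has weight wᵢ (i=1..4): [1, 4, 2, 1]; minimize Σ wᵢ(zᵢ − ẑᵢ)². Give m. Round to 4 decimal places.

The normal equations are: 209·m = 652.
(Σwᵢ·x·x = 209, Σwᵢ·x·z = 652.)
Hence m = 652 / 209 ≈ 3.11962.

m = 3.1196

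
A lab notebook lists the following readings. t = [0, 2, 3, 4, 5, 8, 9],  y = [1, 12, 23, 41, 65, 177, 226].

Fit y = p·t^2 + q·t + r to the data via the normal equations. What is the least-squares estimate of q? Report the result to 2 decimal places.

q = -2.12

XᵀX·[p, q, r]ᵀ = Xᵀy reads: 11635·p + 1465·q + 199·r = 32170;  1465·p + 199·q + 31·r = 4032;  199·p + 31·q + 7·r = 545.
(Σt^2·t^2 = 11635, Σt^2·t = 1465, Σt^2 = 199, Σt·t = 199, Σt = 31, Σ1 = 7, Σt^2·y = 32170, Σt·y = 4032, Σy = 545.)
Row-reducing yields p = 4693/1566, q = -9961/4698, r = 4820/2349.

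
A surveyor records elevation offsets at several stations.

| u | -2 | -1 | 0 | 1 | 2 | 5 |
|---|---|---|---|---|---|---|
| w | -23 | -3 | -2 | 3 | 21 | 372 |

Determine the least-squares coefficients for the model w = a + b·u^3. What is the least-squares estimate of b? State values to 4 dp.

b = 2.9801

Entries of MᵀM: Σ1 = 6, Σu^3 = 125, Σu^3·u^3 = 15755.
And Σw = 368, Σu^3·w = 46858.
Normal equations: [[6, 125]; [125, 15755]]·[a, b]ᵀ = [368, 46858]ᵀ.
det = 6·15755 − 125² = 78905.
a = (368·15755 − 125·46858)/78905 = -11882/15781; b = (6·46858 − 125·368)/78905 = 235148/78905.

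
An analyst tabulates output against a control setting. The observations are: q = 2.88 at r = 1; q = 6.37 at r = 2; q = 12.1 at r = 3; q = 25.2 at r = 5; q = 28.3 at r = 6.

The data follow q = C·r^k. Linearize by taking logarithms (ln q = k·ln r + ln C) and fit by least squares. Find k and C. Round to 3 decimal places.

Let Y = ln q. Fitting Y = k·ln r + ln C by least squares:
XᵀX = [[7.4881, 5.1930]; [5.1930, 5]], rhs = [15.2055, 11.9723]ᵀ  (here Σln r = 5.1930, Σ(ln r)² = 7.4881, Σln q = 11.9723, Σln r·ln q = 15.2055).
Slope k = (n·Σln r·ln q − Σln r·Σln q)/(n·Σ(ln r)² − (Σln r)²) = (5·15.2055 − 5.1930·11.9723)/10.4737 = 1.32293; ln C = (Σln q − k·Σln r)/n = 1.02048, so C = exp(1.02048) = 2.77453.

k = 1.323, C = 2.775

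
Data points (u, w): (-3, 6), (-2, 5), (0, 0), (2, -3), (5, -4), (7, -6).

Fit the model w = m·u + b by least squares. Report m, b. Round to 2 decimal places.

m = -1.20, b = 1.47

Entries of MᵀM: Σu·u = 91, Σu = 9, Σ1 = 6.
Moment sums: Σu·w = -96, Σw = -2.
MᵀM·[m, b]ᵀ = Mᵀw becomes [[91, 9]; [9, 6]]·[m, b]ᵀ = [-96, -2]ᵀ.
Determinant 91·6 − 9² = 465.
m = ((-96)·6 − 9·(-2))/465 = -6/5; b = (91·(-2) − 9·(-96))/465 = 22/15.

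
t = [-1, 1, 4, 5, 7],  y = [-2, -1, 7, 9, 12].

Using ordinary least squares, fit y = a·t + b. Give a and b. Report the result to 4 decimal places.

a = 1.9118, b = -1.1176

The normal equations are: 92·a + 16·b = 158;  16·a + 5·b = 25.
(Σt·t = 92, Σt = 16, Σ1 = 5, Σt·y = 158, Σy = 25.)
Δ = 92·5 − 16² = 204.
a = (158·5 − 16·25)/204 = 65/34; b = (92·25 − 16·158)/204 = -19/17.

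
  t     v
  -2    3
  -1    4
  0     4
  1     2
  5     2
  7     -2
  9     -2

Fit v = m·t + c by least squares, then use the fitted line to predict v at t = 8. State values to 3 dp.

MᵀM·[m, c]ᵀ = Mᵀv reads: 161·m + 19·c = -30;  19·m + 7·c = 11.
Determinant 161·7 − 19² = 766.
m = ((-30)·7 − 19·11)/766 = -419/766; c = (161·11 − 19·(-30))/766 = 2341/766.
At t = 8: v̂ = (-419/766)·(8) + (2341/766)·(1) = -1011/766.

v̂ = -1.320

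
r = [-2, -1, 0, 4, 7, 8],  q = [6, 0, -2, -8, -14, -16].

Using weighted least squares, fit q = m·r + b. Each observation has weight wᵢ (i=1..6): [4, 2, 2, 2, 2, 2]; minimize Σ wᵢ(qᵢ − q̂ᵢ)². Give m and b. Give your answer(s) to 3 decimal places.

Compute the Gram sums: Σwᵢ·r·r = 276, Σwᵢ·r = 28, Σwᵢ·1 = 14.
And Σwᵢ·r·q = -564, Σwᵢ·q = -56.
det = 276·14 − 28² = 3080.
m = ((-564)·14 − 28·(-56))/3080 = -113/55; b = (276·(-56) − 28·(-564))/3080 = 6/55.

m = -2.055, b = 0.109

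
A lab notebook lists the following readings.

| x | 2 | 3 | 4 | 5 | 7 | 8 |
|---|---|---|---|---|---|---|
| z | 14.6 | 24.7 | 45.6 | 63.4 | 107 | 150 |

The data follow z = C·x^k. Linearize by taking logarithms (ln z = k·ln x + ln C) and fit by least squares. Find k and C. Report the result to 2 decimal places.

k = 1.68, C = 4.31

With ln zᵢ as the transformed response and ln xᵢ as the regressor:
AᵀA = [[14.3101, 8.8128]; [8.8128, 6]], rhs = [36.8674, 23.5407]ᵀ  (here Σln x = 8.8128, Σ(ln x)² = 14.3101, Σln z = 23.5407, Σln x·ln z = 36.8674).
Δ = 14.3101·6 − (8.8128)² = 8.1947; k = (36.8674·6 − 8.8128·23.5407)/8.1947 = 1.67723, ln C = (14.3101·23.5407 − 8.8128·36.8674)/8.1947 = 1.45991, so C = exp(1.45991) = 4.30557.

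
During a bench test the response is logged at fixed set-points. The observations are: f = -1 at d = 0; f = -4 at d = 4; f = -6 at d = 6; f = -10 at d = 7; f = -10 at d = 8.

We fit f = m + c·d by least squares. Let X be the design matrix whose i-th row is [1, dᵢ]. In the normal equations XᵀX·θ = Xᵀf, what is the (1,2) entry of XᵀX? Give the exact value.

Row 1 ↔ basis 1, column 2 ↔ basis d, so (XᵀX)_{1,2} = Σᵢ d = (1)·(0) + (1)·(4) + (1)·(6) + (1)·(7) + (1)·(8) = 25.

25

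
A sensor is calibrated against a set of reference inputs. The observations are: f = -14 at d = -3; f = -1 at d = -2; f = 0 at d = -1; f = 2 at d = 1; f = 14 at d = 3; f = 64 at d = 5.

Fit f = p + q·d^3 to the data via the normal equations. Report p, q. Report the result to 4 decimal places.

The normal equations are: 6·p + 117·q = 65;  117·p + 17149·q = 8766.
(Σ1 = 6, Σd^3 = 117, Σd^3·d^3 = 17149, Σf = 65, Σd^3·f = 8766.)
Eliminating q: 17149·(row 1) − 117·(row 2) gives 89205·p = 17149·65 − 117·8766 = 89063, so p = 89063/89205.
Then q = (8766 − 117·(89063/89205))/17149 = 14997/29735.

p = 0.9984, q = 0.5044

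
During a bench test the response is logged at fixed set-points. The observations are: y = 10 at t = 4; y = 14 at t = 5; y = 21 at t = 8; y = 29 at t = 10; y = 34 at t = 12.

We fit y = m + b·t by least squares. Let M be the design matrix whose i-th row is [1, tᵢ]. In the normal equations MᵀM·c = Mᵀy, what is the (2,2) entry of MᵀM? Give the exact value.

349

Row 2 ↔ basis t, column 2 ↔ basis t, so (MᵀM)_{2,2} = Σᵢ (t)·(t) = (4)·(4) + (5)·(5) + (8)·(8) + (10)·(10) + (12)·(12) = 349.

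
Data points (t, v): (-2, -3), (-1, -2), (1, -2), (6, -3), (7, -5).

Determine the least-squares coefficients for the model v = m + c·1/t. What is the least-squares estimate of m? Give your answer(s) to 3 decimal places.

m = -3.005

With design matrix M, MᵀM = [[5, -4/21]; [-4/21, 2027/882]] and Mᵀv = [-15, 2/7]ᵀ.
Δ = 5·(2027/882) − (-4/21)² = 10103/882.
m = ((-15)·(2027/882) − (-4/21)·(2/7))/(10103/882) = -30357/10103; c = (5·(2/7) − (-4/21)·(-15))/(10103/882) = -1260/10103.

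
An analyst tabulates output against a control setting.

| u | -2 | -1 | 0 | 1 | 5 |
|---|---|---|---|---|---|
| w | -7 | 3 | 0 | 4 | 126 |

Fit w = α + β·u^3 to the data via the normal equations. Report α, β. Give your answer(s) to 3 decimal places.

The normal system XᵀX·[α, β]ᵀ = Xᵀw is [[5, 117]; [117, 15691]]·[α, β]ᵀ = [126, 15807]ᵀ.
Δ = 5·15691 − 117² = 64766.
α = (126·15691 − 117·15807)/64766 = 9819/4982; β = (5·15807 − 117·126)/64766 = 64293/64766.

α = 1.971, β = 0.993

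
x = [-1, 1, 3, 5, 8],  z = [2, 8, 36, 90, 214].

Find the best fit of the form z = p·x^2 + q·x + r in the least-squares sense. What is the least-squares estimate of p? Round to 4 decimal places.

p = 2.9839

Forming AᵀA = [[4804, 664, 100]; [664, 100, 16]; [100, 16, 5]] and Aᵀz = [16280, 2276, 350]ᵀ gives AᵀA·[p, q, r]ᵀ = Aᵀz.
Inverting the 3×3 Gram matrix, [p, q, r]ᵀ = [5750/1927, 5115/1927, 3522/1927]ᵀ.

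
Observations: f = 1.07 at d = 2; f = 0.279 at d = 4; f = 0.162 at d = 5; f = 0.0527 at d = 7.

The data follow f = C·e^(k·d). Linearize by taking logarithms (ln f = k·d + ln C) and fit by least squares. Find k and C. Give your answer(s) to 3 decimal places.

k = -0.600, C = 3.342

Let Y = ln f. Fitting Y = k·d + ln C by least squares:
Σd = 18.0000, Σ(d)² = 94.0000, Σln f = -5.9722, Σd·ln f = -34.6736.
Equations: 94.0000·k + 18.0000·ln C = -34.6736;  18.0000·k + 4·ln C = -5.9722.
Slope k = (n·Σd·ln f − Σd·Σln f)/(n·Σ(d)² − (Σd)²) = (4·-34.6736 − 18.0000·-5.9722)/52.0000 = -0.59991; ln C = (Σln f − k·Σd)/n = 1.20654, so C = exp(1.20654) = 3.34190.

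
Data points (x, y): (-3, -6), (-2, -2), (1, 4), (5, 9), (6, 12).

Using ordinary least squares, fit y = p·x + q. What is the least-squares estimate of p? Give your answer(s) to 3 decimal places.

p = 1.828

Sums needed: Σx·x = 75, Σx = 7, Σ1 = 5.
Moment sums: Σx·y = 143, Σy = 17.
Determinant 75·5 − 7² = 326.
p = (143·5 − 7·17)/326 = 298/163; q = (75·17 − 7·143)/326 = 137/163.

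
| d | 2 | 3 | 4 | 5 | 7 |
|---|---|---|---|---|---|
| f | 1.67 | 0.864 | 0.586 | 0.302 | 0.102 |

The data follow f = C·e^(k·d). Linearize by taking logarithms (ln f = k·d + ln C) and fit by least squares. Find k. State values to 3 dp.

Let Y = ln f. Fitting Y = k·d + ln C by least squares:
XᵀX = [[103.0000, 21.0000]; [21.0000, 5]], rhs = [-23.5168, -3.6479]ᵀ  (here Σd = 21.0000, Σ(d)² = 103.0000, Σln f = -3.6479, Σd·ln f = -23.5168).
Slope k = (n·Σd·ln f − Σd·Σln f)/(n·Σ(d)² − (Σd)²) = (5·-23.5168 − 21.0000·-3.6479)/74.0000 = -0.55375; ln C = (Σln f − k·Σd)/n = 1.59619.

k = -0.554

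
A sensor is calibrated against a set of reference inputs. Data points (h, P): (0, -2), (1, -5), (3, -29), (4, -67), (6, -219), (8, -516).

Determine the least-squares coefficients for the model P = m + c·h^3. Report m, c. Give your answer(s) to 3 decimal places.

m = -2.670, c = -1.002

With design matrix M, MᵀM = [[6, 820]; [820, 313626]] and MᵀP = [-838, -316572]ᵀ.
det = 6·313626 − 820² = 1209356.
m = ((-838)·313626 − 820·(-316572))/1209356 = -807387/302339; c = (6·(-316572) − 820·(-838))/1209356 = -303068/302339.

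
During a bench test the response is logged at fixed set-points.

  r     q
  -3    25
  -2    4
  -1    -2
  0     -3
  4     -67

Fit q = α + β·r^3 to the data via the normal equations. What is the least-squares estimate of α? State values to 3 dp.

α = -2.978

Compute the Gram sums: Σ1 = 5, Σr^3 = 28, Σr^3·r^3 = 4890.
Right-hand side: Σq = -43, Σr^3·q = -4993.
Normal equations: [[5, 28]; [28, 4890]]·[α, β]ᵀ = [-43, -4993]ᵀ.
det = 5·4890 − 28² = 23666.
α = ((-43)·4890 − 28·(-4993))/23666 = -35233/11833; β = (5·(-4993) − 28·(-43))/23666 = -23761/23666.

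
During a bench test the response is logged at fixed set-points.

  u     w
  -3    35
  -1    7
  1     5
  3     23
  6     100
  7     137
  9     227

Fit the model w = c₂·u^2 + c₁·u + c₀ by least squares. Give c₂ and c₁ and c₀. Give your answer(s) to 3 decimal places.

With design matrix A, AᵀA = [[10422, 1288, 186]; [1288, 186, 22]; [186, 22, 7]] and Aᵀw = [29234, 3564, 534]ᵀ.
Row-reducing yields c₂ = 755359/254681, c₁ = -437162/254681, c₀ = 731492/254681.

c₂ = 2.966, c₁ = -1.717, c₀ = 2.872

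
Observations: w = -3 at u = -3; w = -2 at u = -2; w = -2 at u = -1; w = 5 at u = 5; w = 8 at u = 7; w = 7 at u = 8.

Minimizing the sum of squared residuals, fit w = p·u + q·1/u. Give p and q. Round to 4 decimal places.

Compute the Gram sums: Σu·u = 152, Σu·1/u = 6, Σ1/u·1/u = 1014049/705600.
Moment sums: Σu·w = 152, Σ1/u·w = 393/56.
So AᵀA·[p, q]ᵀ = Aᵀw: [[152, 6]; [6, 1014049/705600]]·[p, q]ᵀ = [152, 393/56]ᵀ.
det = 152·(1014049/705600) − 6² = 16091731/88200.
p = (152·(1014049/705600) − 6·(393/56))/(16091731/88200) = 15553081/16091731; q = (152·(393/56) − 6·152)/(16091731/88200) = 13645800/16091731.

p = 0.9665, q = 0.8480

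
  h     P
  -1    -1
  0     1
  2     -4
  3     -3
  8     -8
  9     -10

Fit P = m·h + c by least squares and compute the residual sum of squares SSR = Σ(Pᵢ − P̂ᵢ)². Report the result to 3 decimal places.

SSR = 7.228

Normal-equation sums: Σh·h = 159, Σh = 21, Σ1 = 6.
Moment sums: Σh·P = -170, ΣP = -25.
Normal equations: [[159, 21]; [21, 6]]·[m, c]ᵀ = [-170, -25]ᵀ.
det = 159·6 − 21² = 513.
m = ((-170)·6 − 21·(-25))/513 = -55/57; c = (159·(-25) − 21·(-170))/513 = -15/19.
Residuals: -67/57, 34/19, -73/57, 13/19, 29/57, -10/19; SSR = 412/57.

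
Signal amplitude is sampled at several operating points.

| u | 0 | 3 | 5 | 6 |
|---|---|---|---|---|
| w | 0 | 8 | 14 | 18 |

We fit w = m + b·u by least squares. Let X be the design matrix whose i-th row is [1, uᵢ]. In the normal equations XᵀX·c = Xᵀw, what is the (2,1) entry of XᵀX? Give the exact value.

14

Row 2 ↔ basis u, column 1 ↔ basis 1, so (XᵀX)_{2,1} = Σᵢ u = (0)·(1) + (3)·(1) + (5)·(1) + (6)·(1) = 14.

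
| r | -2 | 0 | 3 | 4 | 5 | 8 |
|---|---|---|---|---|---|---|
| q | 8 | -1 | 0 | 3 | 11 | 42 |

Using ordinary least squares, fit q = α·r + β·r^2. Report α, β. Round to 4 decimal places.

α = -2.8298, β = 1.0013

Setting ∂/∂α … = 0 gives: 118·α + 720·β = 387;  720·α + 5074·β = 3043.
(Σr·r = 118, Σr·r^2 = 720, Σr^2·r^2 = 5074, Σr·q = 387, Σr^2·q = 3043.)
Determinant 118·5074 − 720² = 80332.
α = (387·5074 − 720·3043)/80332 = -113661/40166; β = (118·3043 − 720·387)/80332 = 40217/40166.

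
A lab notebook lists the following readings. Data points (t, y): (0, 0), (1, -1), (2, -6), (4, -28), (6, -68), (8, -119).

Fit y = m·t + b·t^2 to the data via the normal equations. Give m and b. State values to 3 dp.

m = 0.629, b = -1.949

MᵀM·[m, b]ᵀ = Mᵀy reads: 121·m + 801·b = -1485;  801·m + 5665·b = -10537.
Eliminating b: 5665·(row 1) − 801·(row 2) gives 43864·m = 5665·(-1485) − 801·(-10537) = 27612, so m = 6903/10966.
Then b = ((-10537) − 801·(6903/10966))/5665 = -21373/10966.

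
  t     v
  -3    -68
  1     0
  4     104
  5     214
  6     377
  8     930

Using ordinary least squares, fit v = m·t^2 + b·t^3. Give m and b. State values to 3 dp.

m = -1.533, b = 2.008

Sums needed: Σt^2·t^2 = 6355, Σt^2·t^3 = 44451, Σt^3·t^3 = 329251.
Right-hand side: Σt^2·v = 79494, Σt^3·v = 592834.
So XᵀX·[m, b]ᵀ = Xᵀv: [[6355, 44451]; [44451, 329251]]·[m, b]ᵀ = [79494, 592834]ᵀ.
Δ = 6355·329251 − 44451² = 116498704.
m = (79494·329251 − 44451·592834)/116498704 = -44646285/29124676; b = (6355·592834 − 44451·79494)/116498704 = 58468069/29124676.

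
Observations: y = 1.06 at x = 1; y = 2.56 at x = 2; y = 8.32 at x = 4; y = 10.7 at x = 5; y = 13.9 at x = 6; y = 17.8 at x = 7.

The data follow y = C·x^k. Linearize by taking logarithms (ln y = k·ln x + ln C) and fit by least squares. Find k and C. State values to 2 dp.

With ln yᵢ as the transformed response and ln xᵢ as the regressor:
AᵀA = [[11.9895, 7.4265]; [7.4265, 6]], rhs = [17.7218, 10.9983]ᵀ  (here Σln x = 7.4265, Σ(ln x)² = 11.9895, Σln y = 10.9983, Σln x·ln y = 17.7218).
Solving (det = 16.7835): k = 1.46879, ln C = 0.01503, so C = exp(0.01503) = 1.01515.

k = 1.47, C = 1.02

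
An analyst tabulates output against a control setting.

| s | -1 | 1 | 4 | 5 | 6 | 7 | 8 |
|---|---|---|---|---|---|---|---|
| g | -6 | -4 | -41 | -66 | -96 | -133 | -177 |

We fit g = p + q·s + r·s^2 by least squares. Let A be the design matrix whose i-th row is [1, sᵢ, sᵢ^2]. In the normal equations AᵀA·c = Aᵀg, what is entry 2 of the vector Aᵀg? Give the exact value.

Entry 2 ↔ basis s, so (Aᵀg)_{2} = Σᵢ (s)·gᵢ = (-1)·(-6) + (1)·(-4) + (4)·(-41) + (5)·(-66) + (6)·(-96) + (7)·(-133) + (8)·(-177) = -3415.

-3415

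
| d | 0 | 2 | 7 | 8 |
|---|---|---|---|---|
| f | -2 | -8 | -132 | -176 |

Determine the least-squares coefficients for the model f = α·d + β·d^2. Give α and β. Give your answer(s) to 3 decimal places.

AᵀA·[α, β]ᵀ = Aᵀf reads: 117·α + 863·β = -2348;  863·α + 6513·β = -17764.
Eliminating β: 6513·(row 1) − 863·(row 2) gives 17252·α = 6513·(-2348) − 863·(-17764) = 37808, so α = 9452/4313.
Then β = ((-17764) − 863·(9452/4313))/6513 = -13016/4313.

α = 2.192, β = -3.018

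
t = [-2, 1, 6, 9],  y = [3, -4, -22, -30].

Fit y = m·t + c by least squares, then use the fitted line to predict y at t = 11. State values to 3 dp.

ŷ = -36.521

AᵀA·[m, c]ᵀ = Aᵀy reads: 122·m + 14·c = -412;  14·m + 4·c = -53.
Δ = 122·4 − 14² = 292.
m = ((-412)·4 − 14·(-53))/292 = -453/146; c = (122·(-53) − 14·(-412))/292 = -349/146.
At t = 11: ŷ = (-453/146)·(11) + (-349/146)·(1) = -2666/73.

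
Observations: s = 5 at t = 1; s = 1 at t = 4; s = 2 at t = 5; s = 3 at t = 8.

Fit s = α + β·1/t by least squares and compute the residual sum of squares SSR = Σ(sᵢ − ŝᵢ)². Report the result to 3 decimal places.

The normal system AᵀA·[α, β]ᵀ = Aᵀs is [[4, 63/40]; [63/40, 1789/1600]]·[α, β]ᵀ = [11, 241/40]ᵀ.
det = 4·(1789/1600) − (63/40)² = 3187/1600.
α = (11·(1789/1600) − (63/40)·(241/40))/(3187/1600) = 4496/3187; β = (4·(241/40) − (63/40)·11)/(3187/1600) = 10840/3187.
Residuals: 599/3187, -4019/3187, -290/3187, 3710/3187; SSR = 9526/3187.

SSR = 2.989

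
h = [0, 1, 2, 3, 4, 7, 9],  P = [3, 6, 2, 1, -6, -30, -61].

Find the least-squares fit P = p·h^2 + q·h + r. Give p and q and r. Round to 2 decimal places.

p = -1.02, q = 2.09, r = 3.31

Compute the Gram sums: Σh^2·h^2 = 9316, Σh^2·h = 1172, Σh^2 = 160, Σh·h = 160, Σh = 26, Σ1 = 7.
And Σh^2·P = -6484, Σh·P = -770, ΣP = -85.
Normal equations: [[9316, 1172, 160]; [1172, 160, 26]; [160, 26, 7]]·[p, q, r]ᵀ = [-6484, -770, -85]ᵀ.
Solving the 3×3 system (Gaussian elimination) gives p = -311/306, q = 641/306, r = 506/153.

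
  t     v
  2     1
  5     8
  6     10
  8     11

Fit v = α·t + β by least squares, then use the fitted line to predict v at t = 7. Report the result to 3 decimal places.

Entries of AᵀA: Σt·t = 129, Σt = 21, Σ1 = 4.
Right-hand side: Σt·v = 190, Σv = 30.
AᵀA·[α, β]ᵀ = Aᵀv becomes [[129, 21]; [21, 4]]·[α, β]ᵀ = [190, 30]ᵀ.
Eliminating β: 4·(row 1) − 21·(row 2) gives 75·α = 4·190 − 21·30 = 130, so α = 26/15.
Then β = (30 − 21·(26/15))/4 = -8/5.
At t = 7: v̂ = (26/15)·(7) + (-8/5)·(1) = 158/15.

v̂ = 10.533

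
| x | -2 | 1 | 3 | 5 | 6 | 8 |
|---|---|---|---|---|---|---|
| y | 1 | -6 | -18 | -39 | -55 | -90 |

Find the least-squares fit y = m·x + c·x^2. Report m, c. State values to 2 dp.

m = -2.74, c = -1.06

The normal equations are: 139·m + 873·c = -1307;  873·m + 6115·c = -8879.
(Σx·x = 139, Σx·x^2 = 873, Σx^2·x^2 = 6115, Σx·y = -1307, Σx^2·y = -8879.)
det = 139·6115 − 873² = 87856.
m = ((-1307)·6115 − 873·(-8879))/87856 = -120469/43928; c = (139·(-8879) − 873·(-1307))/87856 = -46585/43928.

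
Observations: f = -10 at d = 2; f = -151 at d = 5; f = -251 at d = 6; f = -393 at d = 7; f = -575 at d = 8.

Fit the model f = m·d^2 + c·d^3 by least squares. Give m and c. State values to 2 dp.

Sums needed: Σd^2·d^2 = 8434, Σd^2·d^3 = 60508, Σd^3·d^3 = 442138.
Moment sums: Σd^2·f = -68908, Σd^3·f = -502370.
So MᵀM·[m, c]ᵀ = Mᵀf: [[8434, 60508]; [60508, 442138]]·[m, c]ᵀ = [-68908, -502370]ᵀ.
Eliminating c: 442138·(row 1) − 60508·(row 2) gives 67773828·m = 442138·(-68908) − 60508·(-502370) = -69441344, so m = -17360336/16943457.
Then c = ((-502370) − 60508·(-17360336/16943457))/442138 = -16875829/16943457.

m = -1.02, c = -1.00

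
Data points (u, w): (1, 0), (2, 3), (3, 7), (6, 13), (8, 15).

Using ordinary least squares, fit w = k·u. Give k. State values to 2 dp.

Normal-equation sums: Σu·u = 114.
Moment sums: Σu·w = 225.
Normal equations: [[114]]·[k]ᵀ = [225]ᵀ.
Hence k = 225 / 114 ≈ 1.97368.

k = 1.97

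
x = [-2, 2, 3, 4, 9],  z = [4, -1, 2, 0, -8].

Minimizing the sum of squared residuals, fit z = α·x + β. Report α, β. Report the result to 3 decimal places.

α = -1.057, β = 2.783

AᵀA·[α, β]ᵀ = Aᵀz reads: 114·α + 16·β = -76;  16·α + 5·β = -3.
(Σx·x = 114, Σx = 16, Σ1 = 5, Σx·z = -76, Σz = -3.)
det = 114·5 − 16² = 314.
α = ((-76)·5 − 16·(-3))/314 = -166/157; β = (114·(-3) − 16·(-76))/314 = 437/157.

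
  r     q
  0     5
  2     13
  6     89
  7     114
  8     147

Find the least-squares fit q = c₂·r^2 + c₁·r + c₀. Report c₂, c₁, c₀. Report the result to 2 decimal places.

c₂ = 2.09, c₁ = 1.21, c₀ = 4.09

From the data, Σr^2·r^2 = 7809, Σr^2·r = 1079, Σr^2 = 153, Σr·r = 153, Σr = 23, Σ1 = 5.
Moment sums: Σr^2·q = 18250, Σr·q = 2534, Σq = 368.
Row-reducing yields c₂ = 2230/1067, c₁ = 2579/2134, c₀ = 793/194.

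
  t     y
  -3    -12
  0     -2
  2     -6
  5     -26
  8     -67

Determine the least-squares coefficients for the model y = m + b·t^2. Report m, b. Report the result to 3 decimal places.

MᵀM·[m, b]ᵀ = Mᵀy reads: 5·m + 102·b = -113;  102·m + 4818·b = -5070.
(Σ1 = 5, Σt^2 = 102, Σt^2·t^2 = 4818, Σy = -113, Σt^2·y = -5070.)
Determinant 5·4818 − 102² = 13686.
m = ((-113)·4818 − 102·(-5070))/13686 = -4549/2281; b = (5·(-5070) − 102·(-113))/13686 = -2304/2281.

m = -1.994, b = -1.010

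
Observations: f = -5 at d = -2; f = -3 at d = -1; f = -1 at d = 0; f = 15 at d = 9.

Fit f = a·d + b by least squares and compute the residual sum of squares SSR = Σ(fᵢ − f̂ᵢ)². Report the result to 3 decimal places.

SSR = 0.078

Sums needed: Σd·d = 86, Σd = 6, Σ1 = 4.
Moment sums: Σd·f = 148, Σf = 6.
Δ = 86·4 − 6² = 308.
a = (148·4 − 6·6)/308 = 139/77; b = (86·6 − 6·148)/308 = -93/77.
Residuals: -2/11, 1/77, 16/77, -3/77; SSR = 6/77.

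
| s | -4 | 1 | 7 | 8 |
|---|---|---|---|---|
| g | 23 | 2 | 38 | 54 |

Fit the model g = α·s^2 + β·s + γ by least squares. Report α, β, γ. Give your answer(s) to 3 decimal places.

α = 0.971, β = -1.419, γ = 1.946

The normal system XᵀX·[α, β, γ]ᵀ = Xᵀg is [[6754, 792, 130]; [792, 130, 12]; [130, 12, 4]]·[α, β, γ]ᵀ = [5688, 608, 117]ᵀ.
Inverting the 3×3 Gram matrix, [α, β, γ]ᵀ = [24641/25374, -6001/4229, 49375/25374]ᵀ.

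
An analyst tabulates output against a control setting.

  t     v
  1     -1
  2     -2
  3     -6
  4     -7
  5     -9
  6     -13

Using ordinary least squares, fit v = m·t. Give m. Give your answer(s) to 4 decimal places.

Entries of AᵀA: Σt·t = 91.
For Aᵀv: Σt·v = -174.
m = (-174)/91 = -1.91209.

m = -1.9121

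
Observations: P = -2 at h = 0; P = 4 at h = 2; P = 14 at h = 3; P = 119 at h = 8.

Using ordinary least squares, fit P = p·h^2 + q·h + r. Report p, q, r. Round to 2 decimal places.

p = 1.98, q = -0.68, r = -2.11

Normal-equation sums: Σh^2·h^2 = 4193, Σh^2·h = 547, Σh^2 = 77, Σh·h = 77, Σh = 13, Σ1 = 4.
Moment sums: Σh^2·P = 7758, Σh·P = 1002, ΣP = 135.
Normal equations: [[4193, 547, 77]; [547, 77, 13]; [77, 13, 4]]·[p, q, r]ᵀ = [7758, 1002, 135]ᵀ.
Solving the 3×3 system (Gaussian elimination) gives p = 8093/4092, q = -2785/4092, r = -1439/682.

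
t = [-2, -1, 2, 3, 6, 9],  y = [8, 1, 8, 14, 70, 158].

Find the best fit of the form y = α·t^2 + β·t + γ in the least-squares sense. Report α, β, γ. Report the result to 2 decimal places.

From the data, Σt^2·t^2 = 7971, Σt^2·t = 971, Σt^2 = 135, Σt·t = 135, Σt = 17, Σ1 = 6.
Moment sums: Σt^2·y = 15509, Σt·y = 1883, Σy = 259.
Normal equations: [[7971, 971, 135]; [971, 135, 17]; [135, 17, 6]]·[α, β, γ]ᵀ = [15509, 1883, 259]ᵀ.
Row-reducing yields α = 493177/246180, β = -2559/7460, γ = -115223/123090.

α = 2.00, β = -0.34, γ = -0.94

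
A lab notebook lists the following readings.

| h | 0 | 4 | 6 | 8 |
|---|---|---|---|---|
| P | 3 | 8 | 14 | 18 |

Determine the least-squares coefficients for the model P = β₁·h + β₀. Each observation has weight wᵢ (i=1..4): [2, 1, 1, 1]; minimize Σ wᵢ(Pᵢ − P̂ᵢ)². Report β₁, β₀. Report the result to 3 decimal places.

The normal equations are: 116·β₁ + 18·β₀ = 260;  18·β₁ + 5·β₀ = 46.
Eliminating β₀: 5·(row 1) − 18·(row 2) gives 256·β₁ = 5·260 − 18·46 = 472, so β₁ = 59/32.
Then β₀ = (46 − 18·(59/32))/5 = 41/16.

β₁ = 1.844, β₀ = 2.563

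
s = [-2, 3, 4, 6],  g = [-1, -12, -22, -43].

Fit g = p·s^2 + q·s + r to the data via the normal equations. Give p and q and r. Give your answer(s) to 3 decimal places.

p = -0.973, q = -1.397, r = 0.147

The normal system XᵀX·[p, q, r]ᵀ = Xᵀg is [[1649, 299, 65]; [299, 65, 11]; [65, 11, 4]]·[p, q, r]ᵀ = [-2012, -380, -78]ᵀ.
Solving the 3×3 system (Gaussian elimination) gives p = -995/1023, q = -1429/1023, r = 50/341.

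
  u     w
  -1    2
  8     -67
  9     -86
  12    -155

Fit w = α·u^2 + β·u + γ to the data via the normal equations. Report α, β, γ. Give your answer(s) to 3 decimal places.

α = -1.099, β = 0.010, γ = 3.113

Sums needed: Σu^2·u^2 = 31394, Σu^2·u = 2968, Σu^2 = 290, Σu·u = 290, Σu = 28, Σ1 = 4.
Moment sums: Σu^2·w = -33572, Σu·w = -3172, Σw = -306.
Normal equations: [[31394, 2968, 290]; [2968, 290, 28]; [290, 28, 4]]·[α, β, γ]ᵀ = [-33572, -3172, -306]ᵀ.
Inverting the 3×3 Gram matrix, [α, β, γ]ᵀ = [-5791/5269, 52/5269, 16405/5269]ᵀ.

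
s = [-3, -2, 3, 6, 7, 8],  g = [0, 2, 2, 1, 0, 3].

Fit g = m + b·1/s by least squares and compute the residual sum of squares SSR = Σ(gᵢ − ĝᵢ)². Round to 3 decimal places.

SSR = 7.170

Sums needed: Σ1 = 6, Σ1/s = -11/168, Σ1/s·1/s = 1681/3136.
For Aᵀg: Σg = 8, Σ1/s·g = 5/24.
Determinant 6·(1681/3136) − (-11/168)² = 90653/28224.
m = (8·(1681/3136) − (-11/168)·(5/24))/(90653/28224) = 121417/90653; b = (6·(5/24) − (-11/168)·8)/(90653/28224) = 50064/90653.
Residuals: -104729/90653, 84921/90653, 43201/90653, -39108/90653, -128569/90653, 144284/90653; SSR = 649988/90653.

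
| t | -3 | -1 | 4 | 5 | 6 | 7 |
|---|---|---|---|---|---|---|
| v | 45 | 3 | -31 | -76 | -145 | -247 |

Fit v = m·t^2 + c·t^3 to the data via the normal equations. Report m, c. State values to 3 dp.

m = 2.021, c = -1.008

The normal system AᵀA·[m, c]ᵀ = Aᵀv is [[4660, 28488]; [28488, 184756]]·[m, c]ᵀ = [-19311, -128743]ᵀ.
Eliminating c: 184756·(row 1) − 28488·(row 2) gives 49396816·m = 184756·(-19311) − 28488·(-128743) = 99807468, so m = 24951867/12349204.
Then c = ((-128743) − 28488·(24951867/12349204))/184756 = -12452653/12349204.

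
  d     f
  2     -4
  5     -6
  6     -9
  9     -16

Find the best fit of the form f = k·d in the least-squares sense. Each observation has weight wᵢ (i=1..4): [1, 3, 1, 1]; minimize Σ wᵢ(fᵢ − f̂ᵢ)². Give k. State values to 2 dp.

k = -1.51

Sums needed: Σwᵢ·d·d = 196.
Moment sums: Σwᵢ·d·f = -296.
k = (-296)/196 = -1.5102.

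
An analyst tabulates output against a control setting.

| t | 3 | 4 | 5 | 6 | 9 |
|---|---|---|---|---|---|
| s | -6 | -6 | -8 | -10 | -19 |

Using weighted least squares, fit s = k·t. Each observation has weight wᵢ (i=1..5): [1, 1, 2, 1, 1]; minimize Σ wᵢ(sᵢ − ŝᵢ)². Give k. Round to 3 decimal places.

Compute the Gram sums: Σwᵢ·t·t = 192.
For MᵀWs: Σwᵢ·t·s = -353.
So MᵀWM·[k]ᵀ = MᵀWs: [[192]]·[k]ᵀ = [-353]ᵀ.
k = (-353)/192 = -1.83854.

k = -1.839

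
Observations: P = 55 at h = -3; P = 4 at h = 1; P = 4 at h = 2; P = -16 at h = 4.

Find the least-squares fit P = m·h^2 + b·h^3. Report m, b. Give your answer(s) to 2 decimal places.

The normal equations are: 354·m + 814·b = 259;  814·m + 4890·b = -2473.
(Σh^2·h^2 = 354, Σh^2·h^3 = 814, Σh^3·h^3 = 4890, Σh^2·P = 259, Σh^3·P = -2473.)
Eliminating b: 4890·(row 1) − 814·(row 2) gives 1068464·m = 4890·259 − 814·(-2473) = 3279532, so m = 819883/267116.
Then b = ((-2473) − 814·(819883/267116))/4890 = -271567/267116.

m = 3.07, b = -1.02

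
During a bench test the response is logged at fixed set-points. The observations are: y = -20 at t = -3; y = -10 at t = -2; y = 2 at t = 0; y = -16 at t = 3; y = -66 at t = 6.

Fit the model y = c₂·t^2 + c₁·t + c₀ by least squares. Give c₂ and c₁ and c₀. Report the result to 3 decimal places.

c₂ = -2.002, c₁ = 0.868, c₀ = 0.533

The normal system AᵀA·[c₂, c₁, c₀]ᵀ = Aᵀy is [[1474, 208, 58]; [208, 58, 4]; [58, 4, 5]]·[c₂, c₁, c₀]ᵀ = [-2740, -364, -110]ᵀ.
Row-reducing yields c₂ = -4948/2471, c₁ = 2146/2471, c₀ = 1318/2471.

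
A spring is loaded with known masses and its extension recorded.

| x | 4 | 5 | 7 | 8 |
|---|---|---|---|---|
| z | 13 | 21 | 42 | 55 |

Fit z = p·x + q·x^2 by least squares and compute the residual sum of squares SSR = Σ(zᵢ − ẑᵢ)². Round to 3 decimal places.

The normal equations are: 154·p + 1044·q = 891;  1044·p + 7378·q = 6311.
(Σx·x = 154, Σx·x^2 = 1044, Σx^2·x^2 = 7378, Σx·z = 891, Σx^2·z = 6311.)
Δ = 154·7378 − 1044² = 46276.
p = (891·7378 − 1044·6311)/46276 = -7443/23138; q = (154·6311 − 1044·891)/46276 = 20845/23138.
Residuals: -1477/11569, 994/11569, 1246/11569, -973/11569; SSR = 490/11569.

SSR = 0.042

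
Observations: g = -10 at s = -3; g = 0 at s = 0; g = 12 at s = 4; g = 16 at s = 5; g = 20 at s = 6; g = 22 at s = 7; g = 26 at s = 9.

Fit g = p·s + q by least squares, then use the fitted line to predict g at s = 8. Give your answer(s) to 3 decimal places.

ĝ = 24.670

Compute the Gram sums: Σs·s = 216, Σs = 28, Σ1 = 7.
And Σs·g = 666, Σg = 86.
Normal equations: [[216, 28]; [28, 7]]·[p, q]ᵀ = [666, 86]ᵀ.
det = 216·7 − 28² = 728.
p = (666·7 − 28·86)/728 = 161/52; q = (216·86 − 28·666)/728 = -9/91.
At s = 8: ĝ = (161/52)·(8) + (-9/91)·(1) = 2245/91.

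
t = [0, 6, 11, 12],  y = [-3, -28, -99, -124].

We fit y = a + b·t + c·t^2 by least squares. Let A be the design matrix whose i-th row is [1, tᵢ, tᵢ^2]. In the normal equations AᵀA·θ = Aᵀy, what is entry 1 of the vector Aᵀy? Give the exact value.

Entry 1 ↔ basis 1, so (Aᵀy)_{1} = Σᵢ yᵢ = (1)·(-3) + (1)·(-28) + (1)·(-99) + (1)·(-124) = -254.

-254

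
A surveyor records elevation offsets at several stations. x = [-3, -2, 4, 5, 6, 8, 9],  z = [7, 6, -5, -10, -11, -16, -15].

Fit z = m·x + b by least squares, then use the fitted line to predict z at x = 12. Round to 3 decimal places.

ẑ = -22.607

The normal system MᵀM·[m, b]ᵀ = Mᵀz is [[235, 27]; [27, 7]]·[m, b]ᵀ = [-432, -44]ᵀ.
det = 235·7 − 27² = 916.
m = ((-432)·7 − 27·(-44))/916 = -459/229; b = (235·(-44) − 27·(-432))/916 = 331/229.
At x = 12: ẑ = (-459/229)·(12) + (331/229)·(1) = -5177/229.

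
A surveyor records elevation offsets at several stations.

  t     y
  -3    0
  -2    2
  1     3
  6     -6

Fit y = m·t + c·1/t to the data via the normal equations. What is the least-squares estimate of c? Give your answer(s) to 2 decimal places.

c = 3.70

With design matrix X, XᵀX = [[50, 4]; [4, 25/18]] and Xᵀy = [-37, 1]ᵀ.
det = 50·(25/18) − 4² = 481/9.
m = ((-37)·(25/18) − 4·1)/(481/9) = -997/962; c = (50·1 − 4·(-37))/(481/9) = 1782/481.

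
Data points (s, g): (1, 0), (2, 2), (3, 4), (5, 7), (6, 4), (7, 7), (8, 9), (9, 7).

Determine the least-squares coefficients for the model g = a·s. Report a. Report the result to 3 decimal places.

a = 0.963

Normal-equation sums: Σs·s = 269.
For Mᵀg: Σs·g = 259.
So MᵀM·[a]ᵀ = Mᵀg: [[269]]·[a]ᵀ = [259]ᵀ.
Hence a = 259 / 269 ≈ 0.962825.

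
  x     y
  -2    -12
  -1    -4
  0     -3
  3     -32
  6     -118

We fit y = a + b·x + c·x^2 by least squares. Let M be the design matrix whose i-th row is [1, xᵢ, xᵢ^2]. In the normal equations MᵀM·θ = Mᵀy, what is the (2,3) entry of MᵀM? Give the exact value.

234

Row 2 ↔ basis x, column 3 ↔ basis x^2, so (MᵀM)_{2,3} = Σᵢ (x)·(x^2) = (-2)·(4) + (-1)·(1) + (0)·(0) + (3)·(9) + (6)·(36) = 234.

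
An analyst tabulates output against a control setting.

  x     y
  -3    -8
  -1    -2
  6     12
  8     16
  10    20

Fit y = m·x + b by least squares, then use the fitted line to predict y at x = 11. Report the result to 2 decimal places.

ŷ = 22.35

Normal-equation sums: Σx·x = 210, Σx = 20, Σ1 = 5.
For Mᵀy: Σx·y = 426, Σy = 38.
MᵀM·[m, b]ᵀ = Mᵀy becomes [[210, 20]; [20, 5]]·[m, b]ᵀ = [426, 38]ᵀ.
Eliminating b: 5·(row 1) − 20·(row 2) gives 650·m = 5·426 − 20·38 = 1370, so m = 137/65.
Then b = (38 − 20·(137/65))/5 = -54/65.
At x = 11: ŷ = (137/65)·(11) + (-54/65)·(1) = 1453/65.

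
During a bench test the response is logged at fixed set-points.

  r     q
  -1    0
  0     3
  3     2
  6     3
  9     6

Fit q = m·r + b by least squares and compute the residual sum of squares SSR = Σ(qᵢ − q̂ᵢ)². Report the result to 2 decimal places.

SSR = 5.45

Compute the Gram sums: Σr·r = 127, Σr = 17, Σ1 = 5.
And Σr·q = 78, Σq = 14.
So AᵀA·[m, b]ᵀ = Aᵀq: [[127, 17]; [17, 5]]·[m, b]ᵀ = [78, 14]ᵀ.
Δ = 127·5 − 17² = 346.
m = (78·5 − 17·14)/346 = 76/173; b = (127·14 − 17·78)/346 = 226/173.
Residuals: -150/173, 293/173, -108/173, -163/173, 128/173; SSR = 942/173.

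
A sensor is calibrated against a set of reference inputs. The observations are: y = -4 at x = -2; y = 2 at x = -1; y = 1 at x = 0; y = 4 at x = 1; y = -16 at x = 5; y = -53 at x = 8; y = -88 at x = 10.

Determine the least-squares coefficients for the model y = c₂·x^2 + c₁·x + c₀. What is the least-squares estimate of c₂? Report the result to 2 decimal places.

c₂ = -1.05

From the data, Σx^2·x^2 = 14739, Σx^2·x = 1629, Σx^2 = 195, Σx·x = 195, Σx = 21, Σ1 = 7.
Right-hand side: Σx^2·y = -12602, Σx·y = -1374, Σy = -154.
Normal equations: [[14739, 1629, 195]; [1629, 195, 21]; [195, 21, 7]]·[c₂, c₁, c₀]ᵀ = [-12602, -1374, -154]ᵀ.
Row-reducing yields c₂ = -10577/10104, c₁ = 4615/3368, c₀ = 5137/1684.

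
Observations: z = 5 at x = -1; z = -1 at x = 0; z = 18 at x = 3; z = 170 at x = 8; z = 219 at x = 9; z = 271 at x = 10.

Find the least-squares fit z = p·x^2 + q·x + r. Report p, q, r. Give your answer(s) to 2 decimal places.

The normal system AᵀA·[p, q, r]ᵀ = Aᵀz is [[20739, 2267, 255]; [2267, 255, 29]; [255, 29, 6]]·[p, q, r]ᵀ = [55886, 6090, 682]ᵀ.
Row-reducing yields p = 298625/100248, q = -83797/33416, r = -40825/50124.

p = 2.98, q = -2.51, r = -0.81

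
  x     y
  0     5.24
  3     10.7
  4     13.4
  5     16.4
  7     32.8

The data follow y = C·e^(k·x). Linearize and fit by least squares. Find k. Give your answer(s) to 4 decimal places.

k = 0.2558

Linearized form: ln y = k·x + ln C. From the 5 transformed points,
Σx = 19.0000, Σ(x)² = 99.0000, Σln y = 12.9095, Σx·ln y = 55.9112.
Equations: 99.0000·k + 19.0000·ln C = 55.9112;  19.0000·k + 5·ln C = 12.9095.
Solving (det = 134.0000): k = 0.25578, ln C = 1.60994.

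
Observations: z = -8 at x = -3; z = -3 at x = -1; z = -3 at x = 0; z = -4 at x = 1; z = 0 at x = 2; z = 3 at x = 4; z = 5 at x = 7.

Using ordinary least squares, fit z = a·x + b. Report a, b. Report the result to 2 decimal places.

MᵀM·[a, b]ᵀ = Mᵀz reads: 80·a + 10·b = 70;  10·a + 7·b = -10.
(Σx·x = 80, Σx = 10, Σ1 = 7, Σx·z = 70, Σz = -10.)
Eliminating b: 7·(row 1) − 10·(row 2) gives 460·a = 7·70 − 10·(-10) = 590, so a = 59/46.
Then b = ((-10) − 10·(59/46))/7 = -75/23.

a = 1.28, b = -3.26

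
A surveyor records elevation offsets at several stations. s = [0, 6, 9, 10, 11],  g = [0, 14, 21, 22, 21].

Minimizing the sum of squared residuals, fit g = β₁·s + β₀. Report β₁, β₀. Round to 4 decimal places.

β₁ = 2.0609, β₀ = 0.7614

Forming AᵀA = [[338, 36]; [36, 5]] and Aᵀg = [724, 78]ᵀ gives AᵀA·[β₁, β₀]ᵀ = Aᵀg.
Determinant 338·5 − 36² = 394.
β₁ = (724·5 − 36·78)/394 = 406/197; β₀ = (338·78 − 36·724)/394 = 150/197.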